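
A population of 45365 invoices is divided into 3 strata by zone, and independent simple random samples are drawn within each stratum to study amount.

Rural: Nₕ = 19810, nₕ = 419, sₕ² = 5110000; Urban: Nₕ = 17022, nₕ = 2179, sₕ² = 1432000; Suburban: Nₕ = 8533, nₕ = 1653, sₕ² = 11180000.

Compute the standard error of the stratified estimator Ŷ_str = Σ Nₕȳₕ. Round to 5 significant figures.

Var(Ŷ_str) = Σₕ Nₕ²(1 − fₕ)sₕ²/nₕ.
Rural: 19810²·(1 − 419/19810)·5110000/419 = 4.6848054 × 10^12.
Urban: 17022²·(1 − 2179/17022)·1432000/2179 = 1.6604204 × 10^11.
Suburban: 8533²·(1 − 1653/8533)·11180000/1653 = 3.9706274 × 10^11.
Sum = 5.2479102 × 10^12.
SE = √(5.2479102 × 10^12) = 2.2908 × 10^6.

2.2908 × 10^6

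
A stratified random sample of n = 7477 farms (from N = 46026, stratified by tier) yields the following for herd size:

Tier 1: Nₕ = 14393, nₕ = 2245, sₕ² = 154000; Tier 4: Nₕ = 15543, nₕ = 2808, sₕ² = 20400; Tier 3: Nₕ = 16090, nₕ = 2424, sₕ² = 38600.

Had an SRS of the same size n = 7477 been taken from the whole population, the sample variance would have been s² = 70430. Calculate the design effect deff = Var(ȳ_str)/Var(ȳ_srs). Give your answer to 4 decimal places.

Var(ȳ_str) = Σ Wₕ²(1−fₕ)sₕ²/nₕ with Wₕ = Nₕ/46026:
  Tier 1: (14393/46026)²·(1−2245/14393)·154000/2245 = 5.6617934
  Tier 4: (15543/46026)²·(1−2808/15543)·20400/2808 = 0.67882901
  Tier 3: (16090/46026)²·(1−2424/16090)·38600/2424 = 1.6528966
  → Var(ȳ_str) = 7.993519.
Var(ȳ_srs) = (1 − 7477/46026)·70430/7477 = 7.8893312.
deff = 7.993519 / 7.8893312 = 1.0132.

1.0132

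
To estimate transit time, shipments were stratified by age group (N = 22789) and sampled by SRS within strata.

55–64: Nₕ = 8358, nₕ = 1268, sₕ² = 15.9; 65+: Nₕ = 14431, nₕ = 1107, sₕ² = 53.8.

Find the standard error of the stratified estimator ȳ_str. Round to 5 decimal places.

0.13937

Var(ȳ_str) = Σₕ Wₕ²(1 − fₕ)sₕ²/nₕ with Wₕ = Nₕ/N, N = 22789.
55–64: Wₕ = 0.36675589; term = 0.36675589²·(1 − 0.15171094)·15.9/1268 = 0.0014307901.
65+: Wₕ = 0.63324411; term = 0.63324411²·(1 − 0.07670986)·53.8/1107 = 0.01799348.
Sum = 0.01942427.
SE = √(0.01942427) = 0.13937.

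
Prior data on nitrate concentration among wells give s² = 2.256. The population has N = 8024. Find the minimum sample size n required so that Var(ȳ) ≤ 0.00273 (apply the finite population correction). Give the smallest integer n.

750

Without fpc, n₀ = s²/D = 2.256/0.00273 = 826.3736.
With fpc, (1 − n/N)·s²/n ≤ D requires n ≥ n₀/(1 + n₀/N) = 826.3736/(1 + 826.3736/8024) = 749.2138.
Rounding up, n = 750.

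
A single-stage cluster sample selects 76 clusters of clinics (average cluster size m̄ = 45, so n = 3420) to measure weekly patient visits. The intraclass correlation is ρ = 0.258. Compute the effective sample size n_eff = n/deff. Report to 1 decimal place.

276.9

deff = 1 + (45 − 1)·0.258 = 1 + 11.352 = 12.352.
n_eff = 3420 / 12.352 = 276.9.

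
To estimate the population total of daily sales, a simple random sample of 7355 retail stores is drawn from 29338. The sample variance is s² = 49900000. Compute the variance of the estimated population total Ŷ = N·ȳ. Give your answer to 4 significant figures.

4.376 × 10^12

Var(Ŷ) = N²·Var(ȳ) = N²·(1 − n/N)·s²/n.
f = 7355/29338 = 0.25069875; Var(ȳ) = 0.74930125·49900000/7355 = 5083.6346.
Var(Ŷ) = 29338² · 5083.6346 = 4.375577 × 10^12.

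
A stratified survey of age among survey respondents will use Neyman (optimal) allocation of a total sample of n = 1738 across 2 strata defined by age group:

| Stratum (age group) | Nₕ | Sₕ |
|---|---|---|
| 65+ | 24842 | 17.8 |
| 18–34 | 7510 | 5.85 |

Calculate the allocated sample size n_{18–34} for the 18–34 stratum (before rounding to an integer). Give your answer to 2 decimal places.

157.07

Neyman allocation: nₕ = n·NₕSₕ / Σⱼ NⱼSⱼ.
Σ NⱼSⱼ = 24842·17.8 + 7510·5.85 = 486121.1.
n_{18–34} = 1738·7510·5.85 / 486121.1 = 157.07.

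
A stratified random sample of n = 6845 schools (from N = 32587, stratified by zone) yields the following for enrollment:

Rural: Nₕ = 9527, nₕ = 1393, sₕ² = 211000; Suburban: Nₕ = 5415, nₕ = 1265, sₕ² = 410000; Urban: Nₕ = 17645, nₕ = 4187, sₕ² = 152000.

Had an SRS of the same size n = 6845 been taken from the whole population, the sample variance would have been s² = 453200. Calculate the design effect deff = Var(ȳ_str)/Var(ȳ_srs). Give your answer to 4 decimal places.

Var(ȳ_str) = Σ Wₕ²(1−fₕ)sₕ²/nₕ with Wₕ = Nₕ/32587:
  Rural: (9527/32587)²·(1−1393/9527)·211000/1393 = 11.053579
  Suburban: (5415/32587)²·(1−1265/5415)·410000/1265 = 6.8588472
  Urban: (17645/32587)²·(1−4187/17645)·152000/4187 = 8.1180936
  → Var(ȳ_str) = 26.03052.
Var(ȳ_srs) = (1 − 6845/32587)·453200/6845 = 52.301525.
deff = 26.03052 / 52.301525 = 0.4977.

0.4977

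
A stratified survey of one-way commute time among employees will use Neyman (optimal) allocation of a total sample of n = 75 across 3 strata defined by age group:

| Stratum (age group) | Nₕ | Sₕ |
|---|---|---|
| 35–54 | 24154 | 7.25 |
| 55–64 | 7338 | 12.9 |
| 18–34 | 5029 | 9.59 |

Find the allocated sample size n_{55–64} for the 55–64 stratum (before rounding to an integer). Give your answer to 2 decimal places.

22.33

Neyman allocation: nₕ = n·NₕSₕ / Σⱼ NⱼSⱼ.
Σ NⱼSⱼ = 24154·7.25 + 7338·12.9 + 5029·9.59 = 318004.81.
n_{55–64} = 75·7338·12.9 / 318004.81 = 22.33.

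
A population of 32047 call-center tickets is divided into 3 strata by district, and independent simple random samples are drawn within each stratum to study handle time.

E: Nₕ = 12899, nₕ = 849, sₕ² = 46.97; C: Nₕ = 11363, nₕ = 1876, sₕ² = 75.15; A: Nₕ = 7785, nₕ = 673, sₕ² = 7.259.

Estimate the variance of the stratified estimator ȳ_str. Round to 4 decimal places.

Var(ȳ_str) = Σₕ Wₕ²(1 − fₕ)sₕ²/nₕ with Wₕ = Nₕ/N, N = 32047.
E: Wₕ = 0.40250257; term = 0.40250257²·(1 − 0.06581906)·46.97/849 = 0.0083730021.
C: Wₕ = 0.35457297; term = 0.35457297²·(1 − 0.16509725)·75.15/1876 = 0.0042047802.
A: Wₕ = 0.24292445; term = 0.24292445²·(1 − 0.08644830)·7.259/673 = 5.8148342 × 10^-4.
Sum = 0.013159266.

0.0132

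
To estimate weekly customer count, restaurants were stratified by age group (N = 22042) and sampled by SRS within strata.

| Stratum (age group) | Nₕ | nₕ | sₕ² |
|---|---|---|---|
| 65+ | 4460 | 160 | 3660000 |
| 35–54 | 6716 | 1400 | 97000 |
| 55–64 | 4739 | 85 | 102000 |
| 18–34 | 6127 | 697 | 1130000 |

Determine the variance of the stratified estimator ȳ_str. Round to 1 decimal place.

1073.5

Var(ȳ_str) = Σₕ Wₕ²(1 − fₕ)sₕ²/nₕ with Wₕ = Nₕ/N, N = 22042.
65+: Wₕ = 0.20234099; term = 0.20234099²·(1 − 0.03587444)·3660000/160 = 902.94734.
35–54: Wₕ = 0.30469104; term = 0.30469104²·(1 − 0.20845742)·97000/1400 = 5.0914017.
55–64: Wₕ = 0.21499864; term = 0.21499864²·(1 − 0.01793627)·102000/85 = 54.474385.
18–34: Wₕ = 0.27796933; term = 0.27796933²·(1 − 0.11375877)·1130000/697 = 111.01748.
Sum = 1073.5306.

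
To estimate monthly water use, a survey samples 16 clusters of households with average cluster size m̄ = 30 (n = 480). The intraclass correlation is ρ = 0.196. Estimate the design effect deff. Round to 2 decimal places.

deff = 1 + (30 − 1)·0.196 = 1 + 5.684 = 6.684.

6.68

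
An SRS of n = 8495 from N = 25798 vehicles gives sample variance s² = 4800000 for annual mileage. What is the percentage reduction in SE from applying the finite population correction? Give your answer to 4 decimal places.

f = n/N = 8495/25798 = 0.32928909.
SE_no-fpc = √(s²/n) = 23.770533; SE_fpc = √((1−f)s²/n) = 19.46734.
Ratio = √(1−f) = 0.81896942. Reduction = 100·(1 − 0.81896942) = 18.1031%.

18.1031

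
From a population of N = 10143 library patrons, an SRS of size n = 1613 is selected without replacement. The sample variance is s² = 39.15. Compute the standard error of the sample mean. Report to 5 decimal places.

0.14287

Under SRS without replacement, Var(ȳ) = (1 − f)·s²/n with f = n/N = 1613/10143 = 0.15902593.
Var(ȳ) = (1 − 0.15902593)·39.15/1613 = 0.84097407·0.024271544 = 0.020411739.
SE(ȳ) = √(0.020411739) = 0.14287.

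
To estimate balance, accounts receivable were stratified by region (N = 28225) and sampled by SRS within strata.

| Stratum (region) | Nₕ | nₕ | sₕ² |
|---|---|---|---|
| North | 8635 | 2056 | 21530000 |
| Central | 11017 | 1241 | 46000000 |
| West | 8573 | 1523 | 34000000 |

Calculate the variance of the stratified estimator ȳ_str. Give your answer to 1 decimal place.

7451.6

Var(ȳ_str) = Σₕ Wₕ²(1 − fₕ)sₕ²/nₕ with Wₕ = Nₕ/N, N = 28225.
North: Wₕ = 0.30593446; term = 0.30593446²·(1 − 0.23810075)·21530000/2056 = 746.75003.
Central: Wₕ = 0.39032772; term = 0.39032772²·(1 − 0.11264410)·46000000/1241 = 5011.211.
West: Wₕ = 0.30373782; term = 0.30373782²·(1 − 0.17765076)·34000000/1523 = 1693.6866.
Sum = 7451.6476.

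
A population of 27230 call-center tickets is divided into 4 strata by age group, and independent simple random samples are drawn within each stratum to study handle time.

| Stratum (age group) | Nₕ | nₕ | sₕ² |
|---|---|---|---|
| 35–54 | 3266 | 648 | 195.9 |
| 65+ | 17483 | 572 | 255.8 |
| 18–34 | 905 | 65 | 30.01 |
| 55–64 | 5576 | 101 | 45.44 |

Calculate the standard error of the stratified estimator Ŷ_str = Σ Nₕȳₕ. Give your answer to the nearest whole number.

Var(Ŷ_str) = Σₕ Nₕ²(1 − fₕ)sₕ²/nₕ.
35–54: 3266²·(1 − 648/3266)·195.9/648 = 2.584909 × 10^6.
65+: 17483²·(1 − 572/17483)·255.8/572 = 1.3221775 × 10^8.
18–34: 905²·(1 − 65/905)·30.01/65 = 350978.49.
55–64: 5576²·(1 − 101/5576)·45.44/101 = 1.3734847 × 10^7.
Sum = 1.4888848 × 10^8.
SE = √(1.4888848 × 10^8) = 12202.

12202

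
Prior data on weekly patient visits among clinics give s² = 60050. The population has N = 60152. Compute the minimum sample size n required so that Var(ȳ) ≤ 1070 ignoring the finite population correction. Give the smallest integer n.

57

Without fpc, n₀ = s²/D = 60050/1070 = 56.1215.
Rounding up, n = 57.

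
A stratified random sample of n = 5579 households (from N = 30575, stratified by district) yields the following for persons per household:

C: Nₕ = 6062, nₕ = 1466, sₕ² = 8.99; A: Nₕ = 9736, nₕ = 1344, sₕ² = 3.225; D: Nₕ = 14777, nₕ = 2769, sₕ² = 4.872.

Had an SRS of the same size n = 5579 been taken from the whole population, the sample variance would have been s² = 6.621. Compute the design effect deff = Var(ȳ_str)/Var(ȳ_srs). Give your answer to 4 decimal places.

Var(ȳ_str) = Σ Wₕ²(1−fₕ)sₕ²/nₕ with Wₕ = Nₕ/30575:
  C: (6062/30575)²·(1−1466/6062)·8.99/1466 = 1.827632 × 10^-4
  A: (9736/30575)²·(1−1344/9736)·3.225/1344 = 2.0972179 × 10^-4
  D: (14777/30575)²·(1−2769/14777)·4.872/2769 = 3.3397068 × 10^-4
  → Var(ȳ_str) = 7.2645567 × 10^-4.
Var(ȳ_srs) = (1 − 5579/30575)·6.621/5579 = 9.7022235 × 10^-4.
deff = (7.2645567 × 10^-4) / (9.7022235 × 10^-4) = 0.7488.

0.7488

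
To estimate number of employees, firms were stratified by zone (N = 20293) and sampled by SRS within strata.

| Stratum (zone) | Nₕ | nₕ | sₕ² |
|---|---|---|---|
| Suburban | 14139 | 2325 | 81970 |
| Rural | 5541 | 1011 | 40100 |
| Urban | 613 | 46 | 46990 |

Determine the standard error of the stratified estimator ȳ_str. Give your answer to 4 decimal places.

4.1929

Var(ȳ_str) = Σₕ Wₕ²(1 − fₕ)sₕ²/nₕ with Wₕ = Nₕ/N, N = 20293.
Suburban: Wₕ = 0.69674272; term = 0.69674272²·(1 − 0.16443879)·81970/2325 = 14.300629.
Rural: Wₕ = 0.27304982; term = 0.27304982²·(1 − 0.18245804)·40100/1011 = 2.4176145.
Urban: Wₕ = 0.03020746; term = 0.03020746²·(1 − 0.07504078)·46990/46 = 0.86218137.
Sum = 17.580425.
SE = √(17.580425) = 4.1929.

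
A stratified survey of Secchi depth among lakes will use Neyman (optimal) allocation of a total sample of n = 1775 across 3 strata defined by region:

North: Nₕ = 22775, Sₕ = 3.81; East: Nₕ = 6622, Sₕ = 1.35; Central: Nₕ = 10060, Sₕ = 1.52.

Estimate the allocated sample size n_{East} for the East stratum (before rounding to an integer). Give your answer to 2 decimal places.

142.95

Neyman allocation: nₕ = n·NₕSₕ / Σⱼ NⱼSⱼ.
Σ NⱼSⱼ = 22775·3.81 + 6622·1.35 + 10060·1.52 = 111003.65.
n_{East} = 1775·6622·1.35 / 111003.65 = 142.95.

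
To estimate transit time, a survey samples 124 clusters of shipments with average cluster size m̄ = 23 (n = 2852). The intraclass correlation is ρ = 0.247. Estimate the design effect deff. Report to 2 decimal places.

6.43

deff = 1 + (23 − 1)·0.247 = 1 + 5.434 = 6.434.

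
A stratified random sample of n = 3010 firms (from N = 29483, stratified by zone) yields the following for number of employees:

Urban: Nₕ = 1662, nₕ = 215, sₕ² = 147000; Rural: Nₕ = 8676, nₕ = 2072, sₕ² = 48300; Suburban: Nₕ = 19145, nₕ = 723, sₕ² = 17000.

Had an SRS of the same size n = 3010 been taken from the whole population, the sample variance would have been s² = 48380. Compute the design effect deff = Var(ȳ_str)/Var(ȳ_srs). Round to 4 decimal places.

0.8986

Var(ȳ_str) = Σ Wₕ²(1−fₕ)sₕ²/nₕ with Wₕ = Nₕ/29483:
  Urban: (1662/29483)²·(1−215/1662)·147000/215 = 1.8916252
  Rural: (8676/29483)²·(1−2072/8676)·48300/2072 = 1.5365286
  Suburban: (19145/29483)²·(1−723/19145)·17000/723 = 9.5402428
  → Var(ȳ_str) = 12.968397.
Var(ȳ_srs) = (1 − 3010/29483)·48380/3010 = 14.432144.
deff = 12.968397 / 14.432144 = 0.8986.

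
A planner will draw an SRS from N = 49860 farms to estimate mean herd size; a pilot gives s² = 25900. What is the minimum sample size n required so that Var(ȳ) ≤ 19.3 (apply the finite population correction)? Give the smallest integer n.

Without fpc, n₀ = s²/D = 25900/19.3 = 1341.9689.
With fpc, (1 − n/N)·s²/n ≤ D requires n ≥ n₀/(1 + n₀/N) = 1341.9689/(1 + 1341.9689/49860) = 1306.7968.
Rounding up, n = 1307.

1307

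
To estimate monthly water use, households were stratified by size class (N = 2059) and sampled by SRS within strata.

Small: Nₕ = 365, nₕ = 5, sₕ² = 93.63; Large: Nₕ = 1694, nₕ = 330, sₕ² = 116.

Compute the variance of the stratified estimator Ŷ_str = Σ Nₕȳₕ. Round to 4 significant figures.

3.273 × 10^6

Var(Ŷ_str) = Σₕ Nₕ²(1 − fₕ)sₕ²/nₕ.
Small: 365²·(1 − 5/365)·93.63/5 = 2.4605964 × 10^6.
Large: 1694²·(1 − 330/1694)·116/330 = 812216.53.
Sum = 3.2728129 × 10^6.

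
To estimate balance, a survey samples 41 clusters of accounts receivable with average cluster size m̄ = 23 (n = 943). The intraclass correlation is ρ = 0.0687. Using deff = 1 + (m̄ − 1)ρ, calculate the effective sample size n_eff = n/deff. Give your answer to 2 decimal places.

deff = 1 + (23 − 1)·0.0687 = 1 + 1.5114 = 2.5114.
n_eff = 943 / 2.5114 = 375.49.

375.49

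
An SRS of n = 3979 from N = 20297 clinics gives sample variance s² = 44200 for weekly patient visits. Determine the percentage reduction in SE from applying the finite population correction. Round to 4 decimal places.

10.3361

f = n/N = 3979/20297 = 0.19603882.
SE_no-fpc = √(s²/n) = 3.3329144; SE_fpc = √((1−f)s²/n) = 2.9884205.
Ratio = √(1−f) = 0.89663882. Reduction = 100·(1 − 0.89663882) = 10.3361%.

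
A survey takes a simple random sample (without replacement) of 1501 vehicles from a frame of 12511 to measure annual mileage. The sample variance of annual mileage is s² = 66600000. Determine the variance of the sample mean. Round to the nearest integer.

39047

Under SRS without replacement, Var(ȳ) = (1 − f)·s²/n with f = n/N = 1501/12511 = 0.11997442.
Var(ȳ) = (1 − 0.11997442)·66600000/1501 = 0.88002558·44370.42 = 39047.104.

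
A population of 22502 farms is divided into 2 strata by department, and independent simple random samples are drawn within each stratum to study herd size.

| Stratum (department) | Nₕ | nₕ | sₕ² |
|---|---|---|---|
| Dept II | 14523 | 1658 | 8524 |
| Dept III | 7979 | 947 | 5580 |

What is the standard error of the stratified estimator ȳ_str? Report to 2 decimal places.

Var(ȳ_str) = Σₕ Wₕ²(1 − fₕ)sₕ²/nₕ with Wₕ = Nₕ/N, N = 22502.
Dept II: Wₕ = 0.64540930; term = 0.64540930²·(1 − 0.11416374)·8524/1658 = 1.8970676.
Dept III: Wₕ = 0.35459070; term = 0.35459070²·(1 − 0.11868655)·5580/947 = 0.65293403.
Sum = 2.5500016.
SE = √(2.5500016) = 1.60.

1.60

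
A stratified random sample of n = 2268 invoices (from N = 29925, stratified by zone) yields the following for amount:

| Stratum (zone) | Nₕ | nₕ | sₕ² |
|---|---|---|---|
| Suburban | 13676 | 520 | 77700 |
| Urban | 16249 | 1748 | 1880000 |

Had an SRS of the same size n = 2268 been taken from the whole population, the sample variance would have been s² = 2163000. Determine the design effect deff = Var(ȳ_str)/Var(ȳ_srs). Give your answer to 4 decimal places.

Var(ȳ_str) = Σ Wₕ²(1−fₕ)sₕ²/nₕ with Wₕ = Nₕ/29925:
  Suburban: (13676/29925)²·(1−520/13676)·77700/520 = 30.021495
  Urban: (16249/29925)²·(1−1748/16249)·1880000/1748 = 282.99105
  → Var(ȳ_str) = 313.01255.
Var(ȳ_srs) = (1 − 2268/29925)·2163000/2268 = 881.423.
deff = 313.01255 / 881.423 = 0.3551.

0.3551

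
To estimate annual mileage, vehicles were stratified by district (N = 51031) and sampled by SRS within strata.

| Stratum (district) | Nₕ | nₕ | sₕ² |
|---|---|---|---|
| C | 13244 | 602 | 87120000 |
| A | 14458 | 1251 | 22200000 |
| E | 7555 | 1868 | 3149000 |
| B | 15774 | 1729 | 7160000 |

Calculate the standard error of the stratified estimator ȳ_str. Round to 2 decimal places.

104.81

Var(ȳ_str) = Σₕ Wₕ²(1 − fₕ)sₕ²/nₕ with Wₕ = Nₕ/N, N = 51031.
C: Wₕ = 0.25952852; term = 0.25952852²·(1 − 0.04545455)·87120000/602 = 9304.3958.
A: Wₕ = 0.28331798; term = 0.28331798²·(1 − 0.08652649)·22200000/1251 = 1301.1876.
E: Wₕ = 0.14804727; term = 0.14804727²·(1 − 0.24725347)·3149000/1868 = 27.812839.
B: Wₕ = 0.30910623; term = 0.30910623²·(1 − 0.10961075)·7160000/1729 = 352.30066.
Sum = 10985.697.
SE = √(10985.697) = 104.81.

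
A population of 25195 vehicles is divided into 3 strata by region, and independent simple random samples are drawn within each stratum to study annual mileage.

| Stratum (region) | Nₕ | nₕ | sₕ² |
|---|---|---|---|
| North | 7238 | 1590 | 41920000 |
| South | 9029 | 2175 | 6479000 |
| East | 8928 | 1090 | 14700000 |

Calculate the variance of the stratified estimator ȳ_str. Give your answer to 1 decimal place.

Var(ȳ_str) = Σₕ Wₕ²(1 − fₕ)sₕ²/nₕ with Wₕ = Nₕ/N, N = 25195.
North: Wₕ = 0.28727922; term = 0.28727922²·(1 − 0.21967394)·41920000/1590 = 1697.8866.
South: Wₕ = 0.35836475; term = 0.35836475²·(1 − 0.24089046)·6479000/2175 = 290.40477.
East: Wₕ = 0.35435602; term = 0.35435602²·(1 − 0.12208781)·14700000/1090 = 1486.6939.
Sum = 3474.9853.

3475.0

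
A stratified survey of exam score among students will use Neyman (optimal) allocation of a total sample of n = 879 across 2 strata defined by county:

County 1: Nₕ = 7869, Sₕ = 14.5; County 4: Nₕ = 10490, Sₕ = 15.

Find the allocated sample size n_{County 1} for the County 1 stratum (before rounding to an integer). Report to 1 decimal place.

369.5

Neyman allocation: nₕ = n·NₕSₕ / Σⱼ NⱼSⱼ.
Σ NⱼSⱼ = 7869·14.5 + 10490·15 = 271450.5.
n_{County 1} = 879·7869·14.5 / 271450.5 = 369.5.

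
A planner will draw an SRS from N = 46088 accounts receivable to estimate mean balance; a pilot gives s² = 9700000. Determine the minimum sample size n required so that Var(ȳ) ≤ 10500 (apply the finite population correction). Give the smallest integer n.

906

Without fpc, n₀ = s²/D = 9700000/10500 = 923.8095.
With fpc, (1 − n/N)·s²/n ≤ D requires n ≥ n₀/(1 + n₀/N) = 923.8095/(1 + 923.8095/46088) = 905.6561.
Rounding up, n = 906.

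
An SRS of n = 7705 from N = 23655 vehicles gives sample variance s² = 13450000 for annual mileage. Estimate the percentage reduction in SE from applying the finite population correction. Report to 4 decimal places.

17.8857

f = n/N = 7705/23655 = 0.32572395.
SE_no-fpc = √(s²/n) = 41.780614; SE_fpc = √((1−f)s²/n) = 34.307865.
Ratio = √(1−f) = 0.82114314. Reduction = 100·(1 − 0.82114314) = 17.8857%.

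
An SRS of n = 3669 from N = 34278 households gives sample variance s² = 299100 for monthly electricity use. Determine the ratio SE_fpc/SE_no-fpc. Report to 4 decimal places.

0.9450

f = n/N = 3669/34278 = 0.10703658.
SE_no-fpc = √(s²/n) = 9.0288898; SE_fpc = √((1−f)s²/n) = 8.5320066.
Ratio = √(1−f) = 0.94496742.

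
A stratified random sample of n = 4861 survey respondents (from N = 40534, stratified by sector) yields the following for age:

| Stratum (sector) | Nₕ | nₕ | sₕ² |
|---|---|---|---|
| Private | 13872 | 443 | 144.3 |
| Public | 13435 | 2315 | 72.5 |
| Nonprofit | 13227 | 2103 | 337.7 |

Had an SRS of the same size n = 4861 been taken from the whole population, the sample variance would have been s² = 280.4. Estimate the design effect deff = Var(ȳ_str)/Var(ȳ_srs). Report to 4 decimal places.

1.0669

Var(ȳ_str) = Σ Wₕ²(1−fₕ)sₕ²/nₕ with Wₕ = Nₕ/40534:
  Private: (13872/40534)²·(1−443/13872)·144.3/443 = 0.036932307
  Public: (13435/40534)²·(1−2315/13435)·72.5/2315 = 0.0028476758
  Nonprofit: (13227/40534)²·(1−2103/13227)·337.7/2103 = 0.01438054
  → Var(ȳ_str) = 0.054160523.
Var(ȳ_srs) = (1 − 4861/40534)·280.4/4861 = 0.050765955.
deff = 0.054160523 / 0.050765955 = 1.0669.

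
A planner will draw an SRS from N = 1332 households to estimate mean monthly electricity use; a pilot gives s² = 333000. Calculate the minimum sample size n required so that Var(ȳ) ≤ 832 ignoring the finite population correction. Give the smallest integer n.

Without fpc, n₀ = s²/D = 333000/832 = 400.2404.
Rounding up, n = 401.

401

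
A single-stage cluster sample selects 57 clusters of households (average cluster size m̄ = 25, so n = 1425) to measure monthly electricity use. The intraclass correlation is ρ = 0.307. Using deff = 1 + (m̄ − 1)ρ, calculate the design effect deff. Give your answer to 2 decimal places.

8.37

deff = 1 + (25 − 1)·0.307 = 1 + 7.368 = 8.368.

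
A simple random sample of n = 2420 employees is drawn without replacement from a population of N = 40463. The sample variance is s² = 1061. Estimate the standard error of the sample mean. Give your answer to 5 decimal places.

0.64203

Under SRS without replacement, Var(ȳ) = (1 − f)·s²/n with f = n/N = 2420/40463 = 0.05980773.
Var(ȳ) = (1 − 0.05980773)·1061/2420 = 0.94019227·0.43842975 = 0.41220827.
SE(ȳ) = √(0.41220827) = 0.64203.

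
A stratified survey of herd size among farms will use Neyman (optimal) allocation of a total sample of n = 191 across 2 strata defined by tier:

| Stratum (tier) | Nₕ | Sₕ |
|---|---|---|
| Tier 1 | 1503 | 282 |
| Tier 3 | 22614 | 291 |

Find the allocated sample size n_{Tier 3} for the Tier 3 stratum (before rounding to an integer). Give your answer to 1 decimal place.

Neyman allocation: nₕ = n·NₕSₕ / Σⱼ NⱼSⱼ.
Σ NⱼSⱼ = 1503·282 + 22614·291 = 7.00452 × 10^6.
n_{Tier 3} = 191·22614·291 / (7.00452 × 10^6) = 179.4.

179.4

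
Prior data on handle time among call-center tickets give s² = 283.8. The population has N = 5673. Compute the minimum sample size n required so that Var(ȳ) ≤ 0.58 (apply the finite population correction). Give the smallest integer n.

Without fpc, n₀ = s²/D = 283.8/0.58 = 489.3103.
With fpc, (1 − n/N)·s²/n ≤ D requires n ≥ n₀/(1 + n₀/N) = 489.3103/(1 + 489.3103/5673) = 450.4572.
Rounding up, n = 451.

451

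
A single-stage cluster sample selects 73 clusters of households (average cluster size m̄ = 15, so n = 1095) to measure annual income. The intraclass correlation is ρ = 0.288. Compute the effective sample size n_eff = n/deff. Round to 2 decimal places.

217.61

deff = 1 + (15 − 1)·0.288 = 1 + 4.032 = 5.032.
n_eff = 1095 / 5.032 = 217.61.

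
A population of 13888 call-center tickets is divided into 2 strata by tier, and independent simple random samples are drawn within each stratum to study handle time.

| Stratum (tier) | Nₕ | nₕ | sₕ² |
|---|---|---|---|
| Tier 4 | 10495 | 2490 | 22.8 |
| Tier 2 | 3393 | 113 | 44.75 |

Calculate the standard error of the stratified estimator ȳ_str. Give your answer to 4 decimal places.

0.1638

Var(ȳ_str) = Σₕ Wₕ²(1 − fₕ)sₕ²/nₕ with Wₕ = Nₕ/N, N = 13888.
Tier 4: Wₕ = 0.75568836; term = 0.75568836²·(1 − 0.23725584)·22.8/2490 = 0.0039884106.
Tier 2: Wₕ = 0.24431164; term = 0.24431164²·(1 − 0.03330386)·44.75/113 = 0.022850351.
Sum = 0.026838762.
SE = √(0.026838762) = 0.1638.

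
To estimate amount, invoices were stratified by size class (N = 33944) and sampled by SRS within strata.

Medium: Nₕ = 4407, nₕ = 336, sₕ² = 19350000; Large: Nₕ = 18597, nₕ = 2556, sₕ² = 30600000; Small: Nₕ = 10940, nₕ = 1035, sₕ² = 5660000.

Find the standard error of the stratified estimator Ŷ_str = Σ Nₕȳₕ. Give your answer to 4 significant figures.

2.280 × 10^6

Var(Ŷ_str) = Σₕ Nₕ²(1 − fₕ)sₕ²/nₕ.
Medium: 4407²·(1 − 336/4407)·19350000/336 = 1.0332034 × 10^12.
Large: 18597²·(1 − 2556/18597)·30600000/2556 = 3.5713705 × 10^12.
Small: 10940²·(1 − 1035/10940)·5660000/1035 = 5.9258122 × 10^11.
Sum = 5.1971551 × 10^12.
SE = √(5.1971551 × 10^12) = 2.280 × 10^6.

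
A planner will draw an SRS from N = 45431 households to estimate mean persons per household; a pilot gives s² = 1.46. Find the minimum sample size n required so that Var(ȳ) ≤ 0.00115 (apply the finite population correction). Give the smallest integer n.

Without fpc, n₀ = s²/D = 1.46/0.00115 = 1269.5652.
With fpc, (1 − n/N)·s²/n ≤ D requires n ≥ n₀/(1 + n₀/N) = 1269.5652/(1 + 1269.5652/45431) = 1235.0518.
Rounding up, n = 1236.

1236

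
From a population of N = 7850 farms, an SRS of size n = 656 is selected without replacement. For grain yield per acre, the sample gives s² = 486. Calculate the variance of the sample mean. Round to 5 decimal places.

Under SRS without replacement, Var(ȳ) = (1 − f)·s²/n with f = n/N = 656/7850 = 0.08356688.
Var(ȳ) = (1 − 0.08356688)·486/656 = 0.91643312·0.74085366 = 0.67894283.

0.67894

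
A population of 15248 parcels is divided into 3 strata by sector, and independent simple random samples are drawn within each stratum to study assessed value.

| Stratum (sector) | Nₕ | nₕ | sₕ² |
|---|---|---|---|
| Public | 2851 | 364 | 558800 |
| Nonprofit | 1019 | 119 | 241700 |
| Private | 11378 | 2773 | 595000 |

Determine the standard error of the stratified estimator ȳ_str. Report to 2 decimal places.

Var(ȳ_str) = Σₕ Wₕ²(1 − fₕ)sₕ²/nₕ with Wₕ = Nₕ/N, N = 15248.
Public: Wₕ = 0.18697534; term = 0.18697534²·(1 − 0.12767450)·558800/364 = 46.816856.
Nonprofit: Wₕ = 0.06682844; term = 0.06682844²·(1 − 0.11678116)·241700/119 = 8.0116251.
Private: Wₕ = 0.74619622; term = 0.74619622²·(1 − 0.24371594)·595000/2773 = 90.356237.
Sum = 145.18472.
SE = √(145.18472) = 12.05.

12.05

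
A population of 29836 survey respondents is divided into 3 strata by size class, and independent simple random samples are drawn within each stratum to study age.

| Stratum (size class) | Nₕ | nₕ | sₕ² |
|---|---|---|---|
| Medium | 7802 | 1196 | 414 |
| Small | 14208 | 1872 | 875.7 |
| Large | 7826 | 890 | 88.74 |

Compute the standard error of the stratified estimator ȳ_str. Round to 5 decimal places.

0.34384

Var(ȳ_str) = Σₕ Wₕ²(1 − fₕ)sₕ²/nₕ with Wₕ = Nₕ/N, N = 29836.
Medium: Wₕ = 0.26149618; term = 0.26149618²·(1 − 0.15329403)·414/1196 = 0.020041604.
Small: Wₕ = 0.47620324; term = 0.47620324²·(1 − 0.13175676)·875.7/1872 = 0.09210339.
Large: Wₕ = 0.26230058; term = 0.26230058²·(1 − 0.11372349)·88.74/890 = 0.00607991.
Sum = 0.1182249.
SE = √(0.1182249) = 0.34384.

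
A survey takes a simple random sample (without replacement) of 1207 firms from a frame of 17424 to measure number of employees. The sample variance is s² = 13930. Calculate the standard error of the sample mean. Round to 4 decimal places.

Under SRS without replacement, Var(ȳ) = (1 − f)·s²/n with f = n/N = 1207/17424 = 0.06927227.
Var(ȳ) = (1 − 0.06927227)·13930/1207 = 0.93072773·11.541011 = 10.741539.
SE(ȳ) = √(10.741539) = 3.2774.

3.2774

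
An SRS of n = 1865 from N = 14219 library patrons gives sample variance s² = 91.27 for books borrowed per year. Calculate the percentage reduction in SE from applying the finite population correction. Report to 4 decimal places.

f = n/N = 1865/14219 = 0.13116253.
SE_no-fpc = √(s²/n) = 0.22122011; SE_fpc = √((1−f)s²/n) = 0.20620248.
Ratio = √(1−f) = 0.93211452. Reduction = 100·(1 − 0.93211452) = 6.7885%.

6.7885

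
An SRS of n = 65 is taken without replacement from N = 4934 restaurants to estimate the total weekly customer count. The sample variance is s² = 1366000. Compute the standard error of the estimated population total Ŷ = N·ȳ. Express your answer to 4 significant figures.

Var(Ŷ) = N²·Var(ȳ) = N²·(1 − n/N)·s²/n.
f = 65/4934 = 0.01317390; Var(ȳ) = 0.98682610·1366000/65 = 20738.53.
Var(Ŷ) = 4934² · 20738.53 = 5.0486616 × 10^11.
SE(Ŷ) = √(5.0486616 × 10^11) = 710500.

710500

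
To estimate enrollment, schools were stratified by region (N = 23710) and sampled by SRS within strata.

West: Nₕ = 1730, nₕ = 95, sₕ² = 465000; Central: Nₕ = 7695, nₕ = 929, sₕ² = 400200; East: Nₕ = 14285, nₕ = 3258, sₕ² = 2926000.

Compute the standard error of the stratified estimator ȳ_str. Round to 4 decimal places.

17.7813

Var(ȳ_str) = Σₕ Wₕ²(1 − fₕ)sₕ²/nₕ with Wₕ = Nₕ/N, N = 23710.
West: Wₕ = 0.07296499; term = 0.07296499²·(1 − 0.05491329)·465000/95 = 24.628054.
Central: Wₕ = 0.32454660; term = 0.32454660²·(1 − 0.12072775)·400200/929 = 39.896875.
East: Wₕ = 0.60248840; term = 0.60248840²·(1 − 0.22807140)·2926000/3258 = 251.65047.
Sum = 316.1754.
SE = √(316.1754) = 17.7813.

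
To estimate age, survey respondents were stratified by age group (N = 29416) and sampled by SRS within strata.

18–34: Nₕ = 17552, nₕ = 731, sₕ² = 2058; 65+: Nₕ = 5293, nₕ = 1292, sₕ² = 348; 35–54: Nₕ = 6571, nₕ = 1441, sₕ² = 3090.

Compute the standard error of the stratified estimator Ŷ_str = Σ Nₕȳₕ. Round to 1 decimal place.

30152.8

Var(Ŷ_str) = Σₕ Nₕ²(1 − fₕ)sₕ²/nₕ.
18–34: 17552²·(1 − 731/17552)·2058/731 = 8.3120168 × 10^8.
65+: 5293²·(1 − 1292/5293)·348/1292 = 5.7041006 × 10^6.
35–54: 6571²·(1 − 1441/6571)·3090/1441 = 7.2284192 × 10^7.
Sum = 9.0918997 × 10^8.
SE = √(9.0918997 × 10^8) = 30152.8.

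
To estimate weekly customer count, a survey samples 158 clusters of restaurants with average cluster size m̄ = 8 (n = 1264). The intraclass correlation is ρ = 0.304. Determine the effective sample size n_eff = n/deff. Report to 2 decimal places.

404.09

deff = 1 + (8 − 1)·0.304 = 1 + 2.128 = 3.128.
n_eff = 1264 / 3.128 = 404.09.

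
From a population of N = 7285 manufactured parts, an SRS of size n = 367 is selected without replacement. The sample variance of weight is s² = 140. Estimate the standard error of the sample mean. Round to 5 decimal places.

Under SRS without replacement, Var(ȳ) = (1 − f)·s²/n with f = n/N = 367/7285 = 0.05037749.
Var(ȳ) = (1 − 0.05037749)·140/367 = 0.94962251·0.38147139 = 0.36225382.
SE(ȳ) = √(0.36225382) = 0.60188.

0.60188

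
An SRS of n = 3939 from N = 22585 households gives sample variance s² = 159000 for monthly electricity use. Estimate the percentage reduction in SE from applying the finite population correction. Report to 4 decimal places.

f = n/N = 3939/22585 = 0.17440779.
SE_no-fpc = √(s²/n) = 6.3533908; SE_fpc = √((1−f)s²/n) = 5.7728246.
Ratio = √(1−f) = 0.90862105. Reduction = 100·(1 − 0.90862105) = 9.1379%.

9.1379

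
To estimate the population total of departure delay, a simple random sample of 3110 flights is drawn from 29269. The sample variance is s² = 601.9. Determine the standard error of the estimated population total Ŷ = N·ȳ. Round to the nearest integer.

Var(Ŷ) = N²·Var(ȳ) = N²·(1 − n/N)·s²/n.
f = 3110/29269 = 0.10625577; Var(ȳ) = 0.89374423·601.9/3110 = 0.17297256.
Var(Ŷ) = 29269² · 0.17297256 = 1.4818116 × 10^8.
SE(Ŷ) = √(1.4818116 × 10^8) = 12173.

12173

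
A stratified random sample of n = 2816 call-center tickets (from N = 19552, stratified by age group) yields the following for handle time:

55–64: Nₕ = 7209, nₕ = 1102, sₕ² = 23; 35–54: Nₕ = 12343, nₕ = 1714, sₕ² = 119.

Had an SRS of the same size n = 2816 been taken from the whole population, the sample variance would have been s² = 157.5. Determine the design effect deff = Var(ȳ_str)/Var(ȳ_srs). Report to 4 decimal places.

Var(ȳ_str) = Σ Wₕ²(1−fₕ)sₕ²/nₕ with Wₕ = Nₕ/19552:
  55–64: (7209/19552)²·(1−1102/7209)·23/1102 = 0.0024036255
  35–54: (12343/19552)²·(1−1714/12343)·119/1714 = 0.023826865
  → Var(ȳ_str) = 0.026230491.
Var(ȳ_srs) = (1 − 2816/19552)·157.5/2816 = 0.047874956.
deff = 0.026230491 / 0.047874956 = 0.5479.

0.5479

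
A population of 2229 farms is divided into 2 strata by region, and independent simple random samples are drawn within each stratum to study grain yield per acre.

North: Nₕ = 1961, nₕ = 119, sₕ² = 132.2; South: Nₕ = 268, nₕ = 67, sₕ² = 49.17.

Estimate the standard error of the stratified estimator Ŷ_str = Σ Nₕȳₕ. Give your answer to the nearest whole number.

Var(Ŷ_str) = Σₕ Nₕ²(1 − fₕ)sₕ²/nₕ.
North: 1961²·(1 − 119/1961)·132.2/119 = 4.0128388 × 10^6.
South: 268²·(1 − 67/268)·49.17/67 = 39532.68.
Sum = 4.0523715 × 10^6.
SE = √(4.0523715 × 10^6) = 2013.

2013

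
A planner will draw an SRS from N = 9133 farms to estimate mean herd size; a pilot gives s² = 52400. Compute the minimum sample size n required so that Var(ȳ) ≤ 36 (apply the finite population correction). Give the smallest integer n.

Without fpc, n₀ = s²/D = 52400/36 = 1455.5556.
With fpc, (1 − n/N)·s²/n ≤ D requires n ≥ n₀/(1 + n₀/N) = 1455.5556/(1 + 1455.5556/9133) = 1255.4677.
Rounding up, n = 1256.

1256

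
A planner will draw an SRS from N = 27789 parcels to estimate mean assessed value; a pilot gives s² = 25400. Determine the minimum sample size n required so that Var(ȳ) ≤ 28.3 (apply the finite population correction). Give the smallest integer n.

Without fpc, n₀ = s²/D = 25400/28.3 = 897.5265.
With fpc, (1 − n/N)·s²/n ≤ D requires n ≥ n₀/(1 + n₀/N) = 897.5265/(1 + 897.5265/27789) = 869.4452.
Rounding up, n = 870.

870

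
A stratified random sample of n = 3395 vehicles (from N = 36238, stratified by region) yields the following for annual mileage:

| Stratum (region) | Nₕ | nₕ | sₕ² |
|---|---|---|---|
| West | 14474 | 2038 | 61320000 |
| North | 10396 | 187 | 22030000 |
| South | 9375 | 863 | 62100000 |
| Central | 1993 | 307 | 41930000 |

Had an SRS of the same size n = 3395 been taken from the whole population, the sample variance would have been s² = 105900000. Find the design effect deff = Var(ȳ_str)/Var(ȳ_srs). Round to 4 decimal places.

0.6497

Var(ȳ_str) = Σ Wₕ²(1−fₕ)sₕ²/nₕ with Wₕ = Nₕ/36238:
  West: (14474/36238)²·(1−2038/14474)·61320000/2038 = 4124.1913
  North: (10396/36238)²·(1−187/10396)·22030000/187 = 9521.249
  South: (9375/36238)²·(1−863/9375)·62100000/863 = 4372.7561
  Central: (1993/36238)²·(1−307/1993)·41930000/307 = 349.48047
  → Var(ȳ_str) = 18367.677.
Var(ȳ_srs) = (1 − 3395/36238)·105900000/3395 = 28270.584.
deff = 18367.677 / 28270.584 = 0.6497.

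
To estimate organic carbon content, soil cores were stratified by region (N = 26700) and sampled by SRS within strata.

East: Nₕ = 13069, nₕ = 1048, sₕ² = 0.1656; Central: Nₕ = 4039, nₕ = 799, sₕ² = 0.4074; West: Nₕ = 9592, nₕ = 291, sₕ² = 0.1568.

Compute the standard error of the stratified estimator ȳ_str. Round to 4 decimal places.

0.0106

Var(ȳ_str) = Σₕ Wₕ²(1 − fₕ)sₕ²/nₕ with Wₕ = Nₕ/N, N = 26700.
East: Wₕ = 0.48947566; term = 0.48947566²·(1 − 0.08018976)·0.1656/1048 = 3.4822463 × 10^-5.
Central: Wₕ = 0.15127341; term = 0.15127341²·(1 − 0.19782124)·0.4074/799 = 9.3598866 × 10^-6.
West: Wₕ = 0.35925094; term = 0.35925094²·(1 − 0.03033778)·0.1568/291 = 6.7432516 × 10^-5.
Sum = 1.1161487 × 10^-4.
SE = √(1.1161487 × 10^-4) = 0.0106.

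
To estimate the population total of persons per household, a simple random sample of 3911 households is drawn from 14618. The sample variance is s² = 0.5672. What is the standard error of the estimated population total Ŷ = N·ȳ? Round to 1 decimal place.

150.7

Var(Ŷ) = N²·Var(ȳ) = N²·(1 − n/N)·s²/n.
f = 3911/14618 = 0.26754686; Var(ȳ) = 0.73245314·0.5672/3911 = 1.0622537 × 10^-4.
Var(Ŷ) = 14618² · (1.0622537 × 10^-4) = 22698.866.
SE(Ŷ) = √(22698.866) = 150.7.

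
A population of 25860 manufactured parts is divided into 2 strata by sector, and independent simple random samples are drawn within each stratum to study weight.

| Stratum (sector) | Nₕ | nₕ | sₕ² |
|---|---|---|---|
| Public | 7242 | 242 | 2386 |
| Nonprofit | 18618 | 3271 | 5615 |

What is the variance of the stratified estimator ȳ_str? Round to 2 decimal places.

Var(ȳ_str) = Σₕ Wₕ²(1 − fₕ)sₕ²/nₕ with Wₕ = Nₕ/N, N = 25860.
Public: Wₕ = 0.28004640; term = 0.28004640²·(1 − 0.03341618)·2386/242 = 0.74740258.
Nonprofit: Wₕ = 0.71995360; term = 0.71995360²·(1 − 0.17569019)·5615/3271 = 0.73344693.
Sum = 1.4808495.

1.48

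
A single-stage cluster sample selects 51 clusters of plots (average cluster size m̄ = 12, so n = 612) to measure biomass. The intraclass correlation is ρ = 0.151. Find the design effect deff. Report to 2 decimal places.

2.66

deff = 1 + (12 − 1)·0.151 = 1 + 1.661 = 2.661.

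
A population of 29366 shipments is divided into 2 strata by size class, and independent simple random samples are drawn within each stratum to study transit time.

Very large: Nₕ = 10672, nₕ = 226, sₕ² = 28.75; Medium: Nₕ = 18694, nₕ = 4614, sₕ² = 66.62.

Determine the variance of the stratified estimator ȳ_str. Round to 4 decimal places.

0.0209

Var(ȳ_str) = Σₕ Wₕ²(1 − fₕ)sₕ²/nₕ with Wₕ = Nₕ/N, N = 29366.
Very large: Wₕ = 0.36341347; term = 0.36341347²·(1 − 0.02117691)·28.75/226 = 0.016445067.
Medium: Wₕ = 0.63658653; term = 0.63658653²·(1 − 0.24681716)·66.62/4614 = 0.0044069928.
Sum = 0.02085206.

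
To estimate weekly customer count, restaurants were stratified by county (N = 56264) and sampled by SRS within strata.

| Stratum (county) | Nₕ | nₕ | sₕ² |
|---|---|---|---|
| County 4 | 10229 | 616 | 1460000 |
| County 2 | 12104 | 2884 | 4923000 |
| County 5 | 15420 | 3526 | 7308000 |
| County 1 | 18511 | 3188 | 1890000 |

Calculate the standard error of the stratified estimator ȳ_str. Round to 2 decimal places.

Var(ȳ_str) = Σₕ Wₕ²(1 − fₕ)sₕ²/nₕ with Wₕ = Nₕ/N, N = 56264.
County 4: Wₕ = 0.18180364; term = 0.18180364²·(1 − 0.06022094)·1460000/616 = 73.621228.
County 2: Wₕ = 0.21512868; term = 0.21512868²·(1 − 0.23826834)·4923000/2884 = 60.177371.
County 5: Wₕ = 0.27406512; term = 0.27406512²·(1 − 0.22866407)·7308000/3526 = 120.07907.
County 1: Wₕ = 0.32900256; term = 0.32900256²·(1 − 0.17222192)·1890000/3188 = 53.119743.
Sum = 306.99741.
SE = √(306.99741) = 17.52.

17.52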